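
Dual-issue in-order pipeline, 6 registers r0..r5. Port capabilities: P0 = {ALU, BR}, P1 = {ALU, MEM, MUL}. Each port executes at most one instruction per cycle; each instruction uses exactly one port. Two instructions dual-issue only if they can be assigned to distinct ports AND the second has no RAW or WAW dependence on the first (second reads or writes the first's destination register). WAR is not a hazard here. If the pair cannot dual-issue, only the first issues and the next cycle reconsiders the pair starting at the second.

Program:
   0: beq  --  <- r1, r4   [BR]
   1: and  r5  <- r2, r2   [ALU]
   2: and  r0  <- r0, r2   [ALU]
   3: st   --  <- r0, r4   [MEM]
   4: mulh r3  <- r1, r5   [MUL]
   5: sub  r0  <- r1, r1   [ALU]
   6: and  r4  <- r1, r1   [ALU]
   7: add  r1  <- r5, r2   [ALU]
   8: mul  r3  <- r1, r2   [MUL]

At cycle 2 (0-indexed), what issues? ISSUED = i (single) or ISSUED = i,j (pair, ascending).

#0 head=0: beq+and i0+i1 2-wide
#1 head=2: and i2 RAW r0
#2 head=3: st i3 no-port MEM/MUL
#3 head=4: mulh+sub i4+i5 2-wide
#4 head=6: and+add i6+i7 2-wide
#5 head=8: mul i8 tail

ISSUED = 3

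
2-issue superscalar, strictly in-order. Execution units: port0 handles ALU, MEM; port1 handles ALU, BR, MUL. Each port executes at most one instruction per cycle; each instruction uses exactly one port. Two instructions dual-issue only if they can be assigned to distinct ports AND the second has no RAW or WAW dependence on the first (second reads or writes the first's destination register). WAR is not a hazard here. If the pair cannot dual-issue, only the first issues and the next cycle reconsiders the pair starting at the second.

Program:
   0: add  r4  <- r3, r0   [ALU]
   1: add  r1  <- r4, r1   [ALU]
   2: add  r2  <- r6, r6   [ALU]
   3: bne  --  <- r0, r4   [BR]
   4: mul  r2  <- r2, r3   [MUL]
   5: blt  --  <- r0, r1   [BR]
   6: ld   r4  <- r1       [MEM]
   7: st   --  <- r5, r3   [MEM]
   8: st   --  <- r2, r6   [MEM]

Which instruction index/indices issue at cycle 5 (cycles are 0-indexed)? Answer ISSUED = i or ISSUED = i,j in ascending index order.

#0 head=0: add.ALU i0 RAW r4
#1 head=1: add.ALU add.ALU i1+i2 2-wide
#2 head=3: bne.BR i3 no-port BR/MUL
#3 head=4: mul.MUL i4 no-port MUL/BR
#4 head=5: blt.BR ld.MEM i5+i6 2-wide
#5 head=7: st.MEM i7 no-port MEM/MEM
#6 head=8: st.MEM i8 tail

ISSUED = 7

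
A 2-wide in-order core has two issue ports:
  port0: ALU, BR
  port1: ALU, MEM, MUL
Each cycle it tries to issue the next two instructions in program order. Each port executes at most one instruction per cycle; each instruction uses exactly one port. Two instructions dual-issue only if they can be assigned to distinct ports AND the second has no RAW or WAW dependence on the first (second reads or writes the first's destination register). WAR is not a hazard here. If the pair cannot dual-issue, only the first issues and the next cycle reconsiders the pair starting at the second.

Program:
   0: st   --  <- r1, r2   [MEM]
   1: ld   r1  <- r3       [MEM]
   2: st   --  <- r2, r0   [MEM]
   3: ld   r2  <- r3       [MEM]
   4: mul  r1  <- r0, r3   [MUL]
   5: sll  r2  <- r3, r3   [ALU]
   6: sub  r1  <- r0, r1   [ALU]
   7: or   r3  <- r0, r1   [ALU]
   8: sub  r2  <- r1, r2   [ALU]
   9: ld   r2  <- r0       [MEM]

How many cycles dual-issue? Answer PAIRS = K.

PAIRS = 2

[0] i0  st  -- no-port MEM/MEM
[1] i1  ld  -- no-port MEM/MEM
[2] i2  st  -- no-port MEM/MEM
[3] i3  ld  -- no-port MEM/MUL
[4] i4/i5  mul+sll  -- dual
[5] i6  sub  -- RAW r1
[6] i7/i8  or+sub  -- dual
[7] i9  ld  -- tail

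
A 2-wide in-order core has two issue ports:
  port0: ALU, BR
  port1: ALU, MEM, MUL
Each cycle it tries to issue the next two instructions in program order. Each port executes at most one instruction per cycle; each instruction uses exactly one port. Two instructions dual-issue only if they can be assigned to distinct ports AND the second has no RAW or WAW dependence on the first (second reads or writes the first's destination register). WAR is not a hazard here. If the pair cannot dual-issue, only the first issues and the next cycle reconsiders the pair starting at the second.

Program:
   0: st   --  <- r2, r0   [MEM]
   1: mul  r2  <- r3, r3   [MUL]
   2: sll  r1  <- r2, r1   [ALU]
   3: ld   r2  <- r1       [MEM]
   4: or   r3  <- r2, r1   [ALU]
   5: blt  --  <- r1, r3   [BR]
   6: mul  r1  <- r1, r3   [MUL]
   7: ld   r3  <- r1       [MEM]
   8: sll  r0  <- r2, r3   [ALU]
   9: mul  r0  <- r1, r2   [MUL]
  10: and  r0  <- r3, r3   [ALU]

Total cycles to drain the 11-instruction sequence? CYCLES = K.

CYCLES = 10

[0] i0  st.MEM  -- no-port MEM/MUL
[1] i1  mul.MUL  -- RAW r2
[2] i2  sll.ALU  -- RAW r1
[3] i3  ld.MEM  -- RAW r2
[4] i4  or.ALU  -- RAW r3
[5] i5&i6  blt.BR+mul.MUL  -- dual
[6] i7  ld.MEM  -- RAW r3
[7] i8  sll.ALU  -- WAW r0
[8] i9  mul.MUL  -- WAW r0
[9] i10  and.ALU  -- tail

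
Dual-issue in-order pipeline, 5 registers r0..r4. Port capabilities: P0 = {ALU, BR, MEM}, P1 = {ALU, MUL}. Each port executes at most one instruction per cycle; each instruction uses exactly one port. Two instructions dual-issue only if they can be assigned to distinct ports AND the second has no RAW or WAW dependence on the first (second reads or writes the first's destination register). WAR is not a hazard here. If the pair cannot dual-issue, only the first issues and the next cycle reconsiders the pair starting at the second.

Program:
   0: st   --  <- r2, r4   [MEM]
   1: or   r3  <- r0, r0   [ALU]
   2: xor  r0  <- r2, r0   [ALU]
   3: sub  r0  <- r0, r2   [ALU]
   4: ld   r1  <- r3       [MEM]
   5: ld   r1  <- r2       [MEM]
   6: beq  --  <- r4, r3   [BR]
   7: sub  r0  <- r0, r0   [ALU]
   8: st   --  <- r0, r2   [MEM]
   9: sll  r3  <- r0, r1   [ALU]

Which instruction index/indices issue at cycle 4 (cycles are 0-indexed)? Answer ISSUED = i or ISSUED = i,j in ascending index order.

ISSUED = 6,7

#0 head=0: st/or i0,i1 2-wide
#1 head=2: xor i2 RAW+WAW r0
#2 head=3: sub/ld i3,i4 2-wide
#3 head=5: ld i5 no-port MEM/BR
#4 head=6: beq/sub i6,i7 2-wide
#5 head=8: st/sll i8,i9 2-wide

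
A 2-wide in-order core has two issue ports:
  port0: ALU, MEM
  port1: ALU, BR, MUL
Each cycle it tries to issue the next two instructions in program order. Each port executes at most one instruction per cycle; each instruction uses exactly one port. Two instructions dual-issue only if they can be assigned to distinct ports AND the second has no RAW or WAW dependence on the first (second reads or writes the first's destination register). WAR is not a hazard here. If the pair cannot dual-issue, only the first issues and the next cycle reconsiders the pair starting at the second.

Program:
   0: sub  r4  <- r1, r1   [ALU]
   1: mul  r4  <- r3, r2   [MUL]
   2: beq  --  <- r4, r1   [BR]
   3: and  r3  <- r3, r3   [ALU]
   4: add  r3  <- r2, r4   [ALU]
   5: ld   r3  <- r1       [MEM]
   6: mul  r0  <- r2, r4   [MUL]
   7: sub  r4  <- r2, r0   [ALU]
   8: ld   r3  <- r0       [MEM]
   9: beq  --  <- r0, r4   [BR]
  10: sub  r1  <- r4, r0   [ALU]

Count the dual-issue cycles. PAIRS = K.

c0: i0 sub  WAW r4
c1: i1 mul  no-port MUL/BR
c2: i2+i3 beq;and  dual
c3: i4 add  WAW r3
c4: i5+i6 ld;mul  dual
c5: i7+i8 sub;ld  dual
c6: i9+i10 beq;sub  dual

PAIRS = 4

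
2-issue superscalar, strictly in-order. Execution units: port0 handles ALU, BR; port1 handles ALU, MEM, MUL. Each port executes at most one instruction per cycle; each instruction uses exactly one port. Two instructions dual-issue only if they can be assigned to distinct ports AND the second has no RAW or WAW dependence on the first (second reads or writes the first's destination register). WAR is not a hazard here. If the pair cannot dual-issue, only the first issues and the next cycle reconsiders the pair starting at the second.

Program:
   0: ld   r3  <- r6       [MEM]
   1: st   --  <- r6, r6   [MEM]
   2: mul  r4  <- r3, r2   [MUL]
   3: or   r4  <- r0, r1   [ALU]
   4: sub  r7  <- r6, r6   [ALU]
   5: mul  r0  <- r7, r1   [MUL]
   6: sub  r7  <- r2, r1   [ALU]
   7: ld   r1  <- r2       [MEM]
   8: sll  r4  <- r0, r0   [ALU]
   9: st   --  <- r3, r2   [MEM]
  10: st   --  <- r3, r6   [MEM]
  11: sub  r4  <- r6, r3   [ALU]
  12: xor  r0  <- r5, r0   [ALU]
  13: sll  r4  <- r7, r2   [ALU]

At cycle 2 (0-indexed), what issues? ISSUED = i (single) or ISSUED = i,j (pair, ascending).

ISSUED = 2

  cy0 -> i0 (ld.MEM) no-port MEM/MEM
  cy1 -> i1 (st.MEM) no-port MEM/MUL
  cy2 -> i2 (mul.MUL) WAW r4
  cy3 -> i3/i4 (or.ALU/sub.ALU) pair
  cy4 -> i5/i6 (mul.MUL/sub.ALU) pair
  cy5 -> i7/i8 (ld.MEM/sll.ALU) pair
  cy6 -> i9 (st.MEM) no-port MEM/MEM
  cy7 -> i10/i11 (st.MEM/sub.ALU) pair
  cy8 -> i12/i13 (xor.ALU/sll.ALU) pair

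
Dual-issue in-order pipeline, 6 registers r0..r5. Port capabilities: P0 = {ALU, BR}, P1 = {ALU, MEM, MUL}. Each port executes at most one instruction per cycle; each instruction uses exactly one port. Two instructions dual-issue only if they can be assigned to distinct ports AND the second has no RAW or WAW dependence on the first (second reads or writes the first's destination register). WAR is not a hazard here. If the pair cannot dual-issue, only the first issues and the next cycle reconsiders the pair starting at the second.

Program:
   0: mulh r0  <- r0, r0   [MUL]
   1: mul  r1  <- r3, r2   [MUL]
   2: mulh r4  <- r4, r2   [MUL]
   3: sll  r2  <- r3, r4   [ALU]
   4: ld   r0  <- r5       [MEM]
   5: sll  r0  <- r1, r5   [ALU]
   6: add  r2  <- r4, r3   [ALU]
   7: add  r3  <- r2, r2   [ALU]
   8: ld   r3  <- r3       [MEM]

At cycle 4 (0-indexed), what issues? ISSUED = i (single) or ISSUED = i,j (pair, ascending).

ISSUED = 5,6

[0] i0  mulh  -- no-port MUL/MUL
[1] i1  mul  -- no-port MUL/MUL
[2] i2  mulh  -- RAW r4
[3] i3/i4  sll;ld  -- dual
[4] i5/i6  sll;add  -- dual
[5] i7  add  -- RAW+WAW r3
[6] i8  ld  -- tail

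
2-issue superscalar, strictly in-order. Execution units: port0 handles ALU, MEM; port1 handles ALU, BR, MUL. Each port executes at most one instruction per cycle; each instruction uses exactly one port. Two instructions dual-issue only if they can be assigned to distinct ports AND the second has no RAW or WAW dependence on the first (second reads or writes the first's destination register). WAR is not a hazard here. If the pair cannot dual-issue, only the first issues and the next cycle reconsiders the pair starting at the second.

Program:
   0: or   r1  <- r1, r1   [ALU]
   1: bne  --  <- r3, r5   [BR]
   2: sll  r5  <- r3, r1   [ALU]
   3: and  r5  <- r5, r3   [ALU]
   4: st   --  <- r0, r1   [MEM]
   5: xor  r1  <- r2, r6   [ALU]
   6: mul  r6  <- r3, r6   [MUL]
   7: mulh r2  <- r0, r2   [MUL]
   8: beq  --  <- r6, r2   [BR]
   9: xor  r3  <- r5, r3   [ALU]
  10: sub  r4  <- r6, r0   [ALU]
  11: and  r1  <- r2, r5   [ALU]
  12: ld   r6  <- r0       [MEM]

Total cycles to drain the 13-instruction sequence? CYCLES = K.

[0] i0&i1  or bne  -- 2-wide
[1] i2  sll  -- RAW+WAW r5
[2] i3&i4  and st  -- 2-wide
[3] i5&i6  xor mul  -- 2-wide
[4] i7  mulh  -- no-port MUL/BR
[5] i8&i9  beq xor  -- 2-wide
[6] i10&i11  sub and  -- 2-wide
[7] i12  ld  -- tail

CYCLES = 8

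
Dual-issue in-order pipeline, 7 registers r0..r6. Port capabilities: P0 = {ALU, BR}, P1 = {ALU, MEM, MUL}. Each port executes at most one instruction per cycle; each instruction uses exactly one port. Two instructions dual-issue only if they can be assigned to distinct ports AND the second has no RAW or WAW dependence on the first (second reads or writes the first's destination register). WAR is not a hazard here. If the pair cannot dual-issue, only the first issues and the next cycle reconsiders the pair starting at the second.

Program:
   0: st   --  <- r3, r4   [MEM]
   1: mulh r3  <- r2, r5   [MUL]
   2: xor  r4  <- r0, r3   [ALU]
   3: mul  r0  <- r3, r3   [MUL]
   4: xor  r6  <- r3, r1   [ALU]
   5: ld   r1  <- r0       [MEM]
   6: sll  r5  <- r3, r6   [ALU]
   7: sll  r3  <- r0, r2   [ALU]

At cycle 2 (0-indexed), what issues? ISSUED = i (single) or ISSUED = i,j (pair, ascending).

  cy0 -> i0 (st.MEM) no-port MEM/MUL
  cy1 -> i1 (mulh.MUL) RAW r3
  cy2 -> i2/i3 (xor.ALU/mul.MUL) 2-wide
  cy3 -> i4/i5 (xor.ALU/ld.MEM) 2-wide
  cy4 -> i6/i7 (sll.ALU/sll.ALU) 2-wide

ISSUED = 2,3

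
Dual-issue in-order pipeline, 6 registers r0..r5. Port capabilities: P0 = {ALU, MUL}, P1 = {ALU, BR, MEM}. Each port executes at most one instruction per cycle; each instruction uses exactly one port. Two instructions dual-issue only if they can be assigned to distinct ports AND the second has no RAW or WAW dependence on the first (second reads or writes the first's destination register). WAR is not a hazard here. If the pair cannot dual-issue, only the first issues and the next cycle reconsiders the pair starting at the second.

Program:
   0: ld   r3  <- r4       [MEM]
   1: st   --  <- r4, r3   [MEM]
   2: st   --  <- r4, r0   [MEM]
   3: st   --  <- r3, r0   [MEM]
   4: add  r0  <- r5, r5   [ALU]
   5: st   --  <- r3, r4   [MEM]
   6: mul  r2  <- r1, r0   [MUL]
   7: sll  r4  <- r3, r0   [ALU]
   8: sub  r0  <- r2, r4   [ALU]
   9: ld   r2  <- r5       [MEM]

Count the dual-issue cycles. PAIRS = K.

PAIRS = 3

[0] i0  ld  -- no-port MEM/MEM
[1] i1  st  -- no-port MEM/MEM
[2] i2  st  -- no-port MEM/MEM
[3] i3&i4  st/add  -- 2-wide
[4] i5&i6  st/mul  -- 2-wide
[5] i7  sll  -- RAW r4
[6] i8&i9  sub/ld  -- 2-wide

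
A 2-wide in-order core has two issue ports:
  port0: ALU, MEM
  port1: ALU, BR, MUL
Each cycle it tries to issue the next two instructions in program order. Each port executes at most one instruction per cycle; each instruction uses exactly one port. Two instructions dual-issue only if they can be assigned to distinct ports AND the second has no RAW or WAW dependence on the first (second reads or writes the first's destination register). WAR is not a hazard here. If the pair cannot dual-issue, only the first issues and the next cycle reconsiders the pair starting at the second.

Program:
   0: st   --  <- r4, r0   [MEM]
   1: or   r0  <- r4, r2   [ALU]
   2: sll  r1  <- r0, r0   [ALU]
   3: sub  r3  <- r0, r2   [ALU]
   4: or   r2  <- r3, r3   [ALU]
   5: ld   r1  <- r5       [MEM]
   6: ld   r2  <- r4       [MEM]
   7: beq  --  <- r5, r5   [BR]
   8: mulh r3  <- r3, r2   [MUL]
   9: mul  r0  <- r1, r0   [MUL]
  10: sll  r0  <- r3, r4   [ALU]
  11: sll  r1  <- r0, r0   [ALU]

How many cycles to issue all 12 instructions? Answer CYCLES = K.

CYCLES = 8

0. st or @i0+i1  | pair
1. sll sub @i2+i3  | pair
2. or ld @i4+i5  | pair
3. ld beq @i6+i7  | pair
4. mulh @i8  | no-port MUL/MUL
5. mul @i9  | WAW r0
6. sll @i10  | RAW r0
7. sll @i11  | tail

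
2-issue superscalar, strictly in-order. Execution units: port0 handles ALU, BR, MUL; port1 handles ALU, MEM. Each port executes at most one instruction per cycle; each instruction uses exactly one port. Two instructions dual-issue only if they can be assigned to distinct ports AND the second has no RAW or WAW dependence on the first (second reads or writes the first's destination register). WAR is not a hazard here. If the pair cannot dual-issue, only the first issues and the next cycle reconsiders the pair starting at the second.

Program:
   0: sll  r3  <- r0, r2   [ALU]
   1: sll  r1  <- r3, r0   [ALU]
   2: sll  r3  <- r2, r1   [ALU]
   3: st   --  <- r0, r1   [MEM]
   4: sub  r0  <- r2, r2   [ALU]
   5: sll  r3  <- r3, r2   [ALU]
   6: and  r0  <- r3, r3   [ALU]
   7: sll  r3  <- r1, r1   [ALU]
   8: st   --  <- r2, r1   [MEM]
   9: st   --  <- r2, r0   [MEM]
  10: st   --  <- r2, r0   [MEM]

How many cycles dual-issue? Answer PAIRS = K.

  cy0 -> i0 (sll.ALU) RAW r3
  cy1 -> i1 (sll.ALU) RAW r1
  cy2 -> i2+i3 (sll.ALU/st.MEM) dual
  cy3 -> i4+i5 (sub.ALU/sll.ALU) dual
  cy4 -> i6+i7 (and.ALU/sll.ALU) dual
  cy5 -> i8 (st.MEM) no-port MEM/MEM
  cy6 -> i9 (st.MEM) no-port MEM/MEM
  cy7 -> i10 (st.MEM) tail

PAIRS = 3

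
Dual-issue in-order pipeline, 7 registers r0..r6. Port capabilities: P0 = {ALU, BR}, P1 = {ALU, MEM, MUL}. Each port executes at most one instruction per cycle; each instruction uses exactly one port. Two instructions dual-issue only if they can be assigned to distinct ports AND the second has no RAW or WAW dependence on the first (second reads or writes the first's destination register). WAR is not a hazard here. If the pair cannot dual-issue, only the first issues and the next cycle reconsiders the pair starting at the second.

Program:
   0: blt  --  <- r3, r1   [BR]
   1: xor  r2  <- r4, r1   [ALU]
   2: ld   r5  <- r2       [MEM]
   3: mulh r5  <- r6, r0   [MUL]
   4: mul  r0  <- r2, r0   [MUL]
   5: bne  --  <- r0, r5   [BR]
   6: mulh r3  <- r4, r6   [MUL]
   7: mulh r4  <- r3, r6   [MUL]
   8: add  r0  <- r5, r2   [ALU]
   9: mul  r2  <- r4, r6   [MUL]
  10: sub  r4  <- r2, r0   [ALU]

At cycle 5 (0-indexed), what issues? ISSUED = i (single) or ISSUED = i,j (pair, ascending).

t=0 i0&i1:blt.BR xor.ALU ; dual
t=1 i2:ld.MEM ; no-port MEM/MUL
t=2 i3:mulh.MUL ; no-port MUL/MUL
t=3 i4:mul.MUL ; RAW r0
t=4 i5&i6:bne.BR mulh.MUL ; dual
t=5 i7&i8:mulh.MUL add.ALU ; dual
t=6 i9:mul.MUL ; RAW r2
t=7 i10:sub.ALU ; tail

ISSUED = 7,8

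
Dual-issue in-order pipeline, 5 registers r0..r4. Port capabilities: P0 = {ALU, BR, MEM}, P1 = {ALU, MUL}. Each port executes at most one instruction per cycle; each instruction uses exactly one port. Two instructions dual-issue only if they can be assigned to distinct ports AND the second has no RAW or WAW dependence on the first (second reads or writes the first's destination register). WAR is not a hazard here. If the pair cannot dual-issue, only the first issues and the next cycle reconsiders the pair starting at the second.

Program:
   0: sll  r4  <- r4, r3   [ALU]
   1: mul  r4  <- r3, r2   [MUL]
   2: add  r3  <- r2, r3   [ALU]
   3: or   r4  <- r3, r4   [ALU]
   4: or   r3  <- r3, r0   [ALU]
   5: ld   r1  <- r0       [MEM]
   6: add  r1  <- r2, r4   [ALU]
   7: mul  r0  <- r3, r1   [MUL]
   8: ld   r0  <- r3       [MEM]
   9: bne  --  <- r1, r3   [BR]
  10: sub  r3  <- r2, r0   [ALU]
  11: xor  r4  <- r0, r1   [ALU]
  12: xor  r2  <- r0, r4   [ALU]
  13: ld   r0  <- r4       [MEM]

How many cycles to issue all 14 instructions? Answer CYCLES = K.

CYCLES = 10

c0: i0 sll  WAW r4
c1: i1,i2 mul+add  pair
c2: i3,i4 or+or  pair
c3: i5 ld  WAW r1
c4: i6 add  RAW r1
c5: i7 mul  WAW r0
c6: i8 ld  no-port MEM/BR
c7: i9,i10 bne+sub  pair
c8: i11 xor  RAW r4
c9: i12,i13 xor+ld  pair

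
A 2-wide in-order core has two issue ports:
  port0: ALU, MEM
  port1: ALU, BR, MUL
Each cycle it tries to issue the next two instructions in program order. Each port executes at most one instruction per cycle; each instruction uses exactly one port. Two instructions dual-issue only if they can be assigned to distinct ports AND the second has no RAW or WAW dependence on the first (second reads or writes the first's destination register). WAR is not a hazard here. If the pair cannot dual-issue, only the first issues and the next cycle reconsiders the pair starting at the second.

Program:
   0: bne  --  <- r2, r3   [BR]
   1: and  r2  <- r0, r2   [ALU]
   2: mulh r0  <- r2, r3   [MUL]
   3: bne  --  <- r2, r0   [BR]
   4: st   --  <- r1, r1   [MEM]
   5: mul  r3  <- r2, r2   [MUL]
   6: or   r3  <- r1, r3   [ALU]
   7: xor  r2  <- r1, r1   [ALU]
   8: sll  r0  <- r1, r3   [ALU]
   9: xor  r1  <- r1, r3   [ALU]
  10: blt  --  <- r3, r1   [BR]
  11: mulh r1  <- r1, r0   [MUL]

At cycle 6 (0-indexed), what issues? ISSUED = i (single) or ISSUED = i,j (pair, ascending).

  cy0 -> i0,i1 (bne.BR and.ALU) 2-wide
  cy1 -> i2 (mulh.MUL) no-port MUL/BR
  cy2 -> i3,i4 (bne.BR st.MEM) 2-wide
  cy3 -> i5 (mul.MUL) RAW+WAW r3
  cy4 -> i6,i7 (or.ALU xor.ALU) 2-wide
  cy5 -> i8,i9 (sll.ALU xor.ALU) 2-wide
  cy6 -> i10 (blt.BR) no-port BR/MUL
  cy7 -> i11 (mulh.MUL) tail

ISSUED = 10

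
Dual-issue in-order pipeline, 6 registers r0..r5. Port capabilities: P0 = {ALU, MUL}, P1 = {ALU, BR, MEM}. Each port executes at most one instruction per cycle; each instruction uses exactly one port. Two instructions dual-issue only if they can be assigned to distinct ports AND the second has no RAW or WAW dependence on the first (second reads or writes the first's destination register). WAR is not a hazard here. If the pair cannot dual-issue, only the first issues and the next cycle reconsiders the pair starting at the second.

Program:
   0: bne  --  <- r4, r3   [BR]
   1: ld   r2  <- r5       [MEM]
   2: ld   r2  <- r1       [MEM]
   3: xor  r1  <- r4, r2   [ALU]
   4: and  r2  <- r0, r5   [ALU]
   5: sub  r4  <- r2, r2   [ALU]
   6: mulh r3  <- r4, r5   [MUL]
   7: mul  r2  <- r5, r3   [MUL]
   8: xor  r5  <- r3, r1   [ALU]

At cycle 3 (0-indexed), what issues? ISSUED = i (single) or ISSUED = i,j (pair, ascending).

c0: i0 bne.BR  no-port BR/MEM
c1: i1 ld.MEM  no-port MEM/MEM
c2: i2 ld.MEM  RAW r2
c3: i3,i4 xor.ALU/and.ALU  2-wide
c4: i5 sub.ALU  RAW r4
c5: i6 mulh.MUL  no-port MUL/MUL
c6: i7,i8 mul.MUL/xor.ALU  2-wide

ISSUED = 3,4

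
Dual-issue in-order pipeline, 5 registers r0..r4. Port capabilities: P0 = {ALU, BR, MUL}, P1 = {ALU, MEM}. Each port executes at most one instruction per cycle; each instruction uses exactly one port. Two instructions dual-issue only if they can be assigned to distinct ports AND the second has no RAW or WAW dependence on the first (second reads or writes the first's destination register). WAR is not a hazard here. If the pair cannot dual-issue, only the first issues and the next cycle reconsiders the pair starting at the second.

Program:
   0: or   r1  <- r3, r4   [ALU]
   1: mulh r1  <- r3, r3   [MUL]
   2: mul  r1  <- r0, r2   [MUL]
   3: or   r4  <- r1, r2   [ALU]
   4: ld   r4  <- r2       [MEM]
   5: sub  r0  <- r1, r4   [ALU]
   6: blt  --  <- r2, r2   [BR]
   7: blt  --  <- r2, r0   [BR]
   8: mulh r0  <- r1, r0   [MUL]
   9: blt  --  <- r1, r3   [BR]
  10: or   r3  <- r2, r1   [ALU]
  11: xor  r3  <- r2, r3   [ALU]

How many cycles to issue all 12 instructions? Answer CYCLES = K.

#0 head=0: or i0 WAW r1
#1 head=1: mulh i1 no-port MUL/MUL
#2 head=2: mul i2 RAW r1
#3 head=3: or i3 WAW r4
#4 head=4: ld i4 RAW r4
#5 head=5: sub/blt i5,i6 dual
#6 head=7: blt i7 no-port BR/MUL
#7 head=8: mulh i8 no-port MUL/BR
#8 head=9: blt/or i9,i10 dual
#9 head=11: xor i11 tail

CYCLES = 10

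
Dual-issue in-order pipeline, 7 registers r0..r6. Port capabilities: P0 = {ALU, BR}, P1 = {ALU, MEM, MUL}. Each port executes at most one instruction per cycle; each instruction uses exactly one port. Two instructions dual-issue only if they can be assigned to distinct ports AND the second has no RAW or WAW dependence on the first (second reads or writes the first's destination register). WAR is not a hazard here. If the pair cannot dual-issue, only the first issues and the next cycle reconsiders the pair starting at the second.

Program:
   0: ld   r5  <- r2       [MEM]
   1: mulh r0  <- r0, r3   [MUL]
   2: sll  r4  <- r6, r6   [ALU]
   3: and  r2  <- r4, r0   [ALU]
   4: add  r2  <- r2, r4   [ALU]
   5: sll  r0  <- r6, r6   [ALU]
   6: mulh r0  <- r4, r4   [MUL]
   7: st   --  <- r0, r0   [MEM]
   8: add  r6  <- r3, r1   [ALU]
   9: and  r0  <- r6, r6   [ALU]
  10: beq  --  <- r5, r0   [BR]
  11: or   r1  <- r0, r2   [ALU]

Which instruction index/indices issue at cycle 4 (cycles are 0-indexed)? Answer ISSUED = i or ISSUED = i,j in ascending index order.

ISSUED = 6

[0] i0  ld.MEM  -- no-port MEM/MUL
[1] i1&i2  mulh.MUL/sll.ALU  -- dual
[2] i3  and.ALU  -- RAW+WAW r2
[3] i4&i5  add.ALU/sll.ALU  -- dual
[4] i6  mulh.MUL  -- no-port MUL/MEM
[5] i7&i8  st.MEM/add.ALU  -- dual
[6] i9  and.ALU  -- RAW r0
[7] i10&i11  beq.BR/or.ALU  -- dual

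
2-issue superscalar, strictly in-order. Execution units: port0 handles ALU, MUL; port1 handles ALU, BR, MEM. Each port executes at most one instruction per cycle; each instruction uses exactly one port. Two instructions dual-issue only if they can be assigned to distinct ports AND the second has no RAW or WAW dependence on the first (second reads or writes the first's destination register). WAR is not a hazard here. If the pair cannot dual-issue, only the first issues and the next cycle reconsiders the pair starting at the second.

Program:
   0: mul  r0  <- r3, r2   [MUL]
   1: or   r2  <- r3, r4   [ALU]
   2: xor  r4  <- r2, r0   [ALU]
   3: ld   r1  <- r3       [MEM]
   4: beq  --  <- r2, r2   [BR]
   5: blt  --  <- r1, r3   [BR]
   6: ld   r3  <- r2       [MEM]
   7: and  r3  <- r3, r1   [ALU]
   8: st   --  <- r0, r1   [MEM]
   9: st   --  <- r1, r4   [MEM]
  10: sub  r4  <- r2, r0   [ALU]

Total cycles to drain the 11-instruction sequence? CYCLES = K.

c0: i0/i1 mul.MUL or.ALU  pair
c1: i2/i3 xor.ALU ld.MEM  pair
c2: i4 beq.BR  no-port BR/BR
c3: i5 blt.BR  no-port BR/MEM
c4: i6 ld.MEM  RAW+WAW r3
c5: i7/i8 and.ALU st.MEM  pair
c6: i9/i10 st.MEM sub.ALU  pair

CYCLES = 7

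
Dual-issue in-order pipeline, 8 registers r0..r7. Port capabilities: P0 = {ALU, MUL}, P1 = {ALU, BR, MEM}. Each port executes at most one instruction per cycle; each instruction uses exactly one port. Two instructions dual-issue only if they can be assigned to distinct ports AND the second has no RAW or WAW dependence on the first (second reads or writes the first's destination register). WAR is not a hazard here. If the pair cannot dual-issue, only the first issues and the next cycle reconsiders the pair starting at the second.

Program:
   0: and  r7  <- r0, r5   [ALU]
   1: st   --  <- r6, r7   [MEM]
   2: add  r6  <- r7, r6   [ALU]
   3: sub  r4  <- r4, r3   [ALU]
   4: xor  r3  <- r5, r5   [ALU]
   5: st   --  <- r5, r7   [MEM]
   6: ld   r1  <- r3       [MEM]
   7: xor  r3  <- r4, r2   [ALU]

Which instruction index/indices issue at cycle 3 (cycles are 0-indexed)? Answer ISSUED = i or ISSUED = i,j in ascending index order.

ISSUED = 5

  cy0 -> i0 (and) RAW r7
  cy1 -> i1+i2 (st/add) 2-wide
  cy2 -> i3+i4 (sub/xor) 2-wide
  cy3 -> i5 (st) no-port MEM/MEM
  cy4 -> i6+i7 (ld/xor) 2-wide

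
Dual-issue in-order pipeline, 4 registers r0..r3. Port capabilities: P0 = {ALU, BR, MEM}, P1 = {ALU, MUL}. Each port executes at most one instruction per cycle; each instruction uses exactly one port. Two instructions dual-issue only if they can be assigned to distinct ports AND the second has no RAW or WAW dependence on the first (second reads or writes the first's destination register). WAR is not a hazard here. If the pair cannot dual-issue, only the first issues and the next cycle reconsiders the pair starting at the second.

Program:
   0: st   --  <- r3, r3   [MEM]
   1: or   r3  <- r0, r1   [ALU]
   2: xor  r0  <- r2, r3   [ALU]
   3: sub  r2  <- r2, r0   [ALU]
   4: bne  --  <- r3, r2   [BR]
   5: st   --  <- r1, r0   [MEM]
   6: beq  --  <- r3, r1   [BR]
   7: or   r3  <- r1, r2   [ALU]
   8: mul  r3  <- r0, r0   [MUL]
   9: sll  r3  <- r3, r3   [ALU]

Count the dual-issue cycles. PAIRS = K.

c0: i0,i1 st+or  dual
c1: i2 xor  RAW r0
c2: i3 sub  RAW r2
c3: i4 bne  no-port BR/MEM
c4: i5 st  no-port MEM/BR
c5: i6,i7 beq+or  dual
c6: i8 mul  RAW+WAW r3
c7: i9 sll  tail

PAIRS = 2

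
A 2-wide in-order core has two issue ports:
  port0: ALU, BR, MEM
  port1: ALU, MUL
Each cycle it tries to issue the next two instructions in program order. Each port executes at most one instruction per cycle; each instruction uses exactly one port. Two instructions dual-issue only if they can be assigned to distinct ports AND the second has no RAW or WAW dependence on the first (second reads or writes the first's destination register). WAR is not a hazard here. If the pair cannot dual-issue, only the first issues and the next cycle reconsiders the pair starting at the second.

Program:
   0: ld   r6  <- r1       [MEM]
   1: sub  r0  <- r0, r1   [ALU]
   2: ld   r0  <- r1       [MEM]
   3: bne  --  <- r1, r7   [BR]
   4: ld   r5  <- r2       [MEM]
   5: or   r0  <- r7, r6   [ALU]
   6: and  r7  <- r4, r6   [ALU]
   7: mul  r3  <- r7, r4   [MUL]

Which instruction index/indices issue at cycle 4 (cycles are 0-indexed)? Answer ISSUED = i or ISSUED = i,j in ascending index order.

c0: i0,i1 ld.MEM;sub.ALU  dual
c1: i2 ld.MEM  no-port MEM/BR
c2: i3 bne.BR  no-port BR/MEM
c3: i4,i5 ld.MEM;or.ALU  dual
c4: i6 and.ALU  RAW r7
c5: i7 mul.MUL  tail

ISSUED = 6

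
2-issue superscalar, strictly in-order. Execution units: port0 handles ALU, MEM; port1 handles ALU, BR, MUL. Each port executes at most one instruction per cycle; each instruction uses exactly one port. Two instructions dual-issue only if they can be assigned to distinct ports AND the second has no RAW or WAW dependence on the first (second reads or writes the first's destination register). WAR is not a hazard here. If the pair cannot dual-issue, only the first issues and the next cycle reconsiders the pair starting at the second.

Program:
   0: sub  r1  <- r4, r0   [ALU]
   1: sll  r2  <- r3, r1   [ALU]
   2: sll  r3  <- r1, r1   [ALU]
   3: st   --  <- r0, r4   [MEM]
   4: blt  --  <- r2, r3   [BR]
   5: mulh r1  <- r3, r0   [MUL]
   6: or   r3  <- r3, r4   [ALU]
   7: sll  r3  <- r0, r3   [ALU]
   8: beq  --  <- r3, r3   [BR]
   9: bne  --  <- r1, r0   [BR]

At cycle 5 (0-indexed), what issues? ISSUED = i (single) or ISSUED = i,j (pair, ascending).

0. sub @i0  | RAW r1
1. sll sll @i1/i2  | dual
2. st blt @i3/i4  | dual
3. mulh or @i5/i6  | dual
4. sll @i7  | RAW r3
5. beq @i8  | no-port BR/BR
6. bne @i9  | tail

ISSUED = 8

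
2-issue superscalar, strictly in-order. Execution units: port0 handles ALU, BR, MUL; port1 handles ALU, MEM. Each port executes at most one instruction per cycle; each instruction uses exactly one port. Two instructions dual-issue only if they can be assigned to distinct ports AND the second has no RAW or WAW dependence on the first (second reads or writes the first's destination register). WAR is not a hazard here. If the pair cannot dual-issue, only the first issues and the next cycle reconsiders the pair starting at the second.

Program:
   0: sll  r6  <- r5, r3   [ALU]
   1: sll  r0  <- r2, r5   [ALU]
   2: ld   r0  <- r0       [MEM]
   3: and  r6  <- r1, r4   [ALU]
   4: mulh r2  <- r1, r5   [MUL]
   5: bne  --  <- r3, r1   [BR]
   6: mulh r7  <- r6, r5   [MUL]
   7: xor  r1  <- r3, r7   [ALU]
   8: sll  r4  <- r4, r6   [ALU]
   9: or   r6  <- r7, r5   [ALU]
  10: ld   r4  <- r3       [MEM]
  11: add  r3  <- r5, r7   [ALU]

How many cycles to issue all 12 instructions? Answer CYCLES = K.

c0: i0,i1 sll.ALU;sll.ALU  pair
c1: i2,i3 ld.MEM;and.ALU  pair
c2: i4 mulh.MUL  no-port MUL/BR
c3: i5 bne.BR  no-port BR/MUL
c4: i6 mulh.MUL  RAW r7
c5: i7,i8 xor.ALU;sll.ALU  pair
c6: i9,i10 or.ALU;ld.MEM  pair
c7: i11 add.ALU  tail

CYCLES = 8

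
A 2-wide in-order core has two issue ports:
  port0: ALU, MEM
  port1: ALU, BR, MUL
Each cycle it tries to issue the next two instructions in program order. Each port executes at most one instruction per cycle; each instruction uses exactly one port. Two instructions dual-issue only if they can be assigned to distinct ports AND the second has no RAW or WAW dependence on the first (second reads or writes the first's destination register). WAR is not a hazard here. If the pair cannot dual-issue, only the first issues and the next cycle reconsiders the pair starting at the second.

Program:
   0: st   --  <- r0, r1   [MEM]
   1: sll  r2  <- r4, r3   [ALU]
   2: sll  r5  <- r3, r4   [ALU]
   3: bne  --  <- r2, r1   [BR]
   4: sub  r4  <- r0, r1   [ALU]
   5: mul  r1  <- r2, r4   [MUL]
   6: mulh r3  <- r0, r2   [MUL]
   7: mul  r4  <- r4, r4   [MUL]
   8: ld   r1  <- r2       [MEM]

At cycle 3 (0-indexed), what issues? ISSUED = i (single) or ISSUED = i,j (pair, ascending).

ISSUED = 5

c0: i0,i1 st/sll  dual
c1: i2,i3 sll/bne  dual
c2: i4 sub  RAW r4
c3: i5 mul  no-port MUL/MUL
c4: i6 mulh  no-port MUL/MUL
c5: i7,i8 mul/ld  dual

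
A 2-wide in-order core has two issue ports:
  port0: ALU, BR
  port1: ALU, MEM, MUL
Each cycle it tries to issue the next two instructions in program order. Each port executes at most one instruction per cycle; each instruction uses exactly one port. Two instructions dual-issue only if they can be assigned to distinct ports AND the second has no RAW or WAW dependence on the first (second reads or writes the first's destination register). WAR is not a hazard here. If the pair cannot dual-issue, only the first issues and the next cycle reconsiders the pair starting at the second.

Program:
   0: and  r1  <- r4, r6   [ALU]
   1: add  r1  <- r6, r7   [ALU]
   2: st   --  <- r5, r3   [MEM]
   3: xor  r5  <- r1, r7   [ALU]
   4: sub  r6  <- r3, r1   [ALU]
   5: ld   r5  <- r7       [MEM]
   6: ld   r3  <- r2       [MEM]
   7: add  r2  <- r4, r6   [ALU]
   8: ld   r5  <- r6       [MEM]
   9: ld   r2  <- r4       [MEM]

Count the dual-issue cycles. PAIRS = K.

PAIRS = 3

  cy0 -> i0 (and.ALU) WAW r1
  cy1 -> i1+i2 (add.ALU/st.MEM) dual
  cy2 -> i3+i4 (xor.ALU/sub.ALU) dual
  cy3 -> i5 (ld.MEM) no-port MEM/MEM
  cy4 -> i6+i7 (ld.MEM/add.ALU) dual
  cy5 -> i8 (ld.MEM) no-port MEM/MEM
  cy6 -> i9 (ld.MEM) tail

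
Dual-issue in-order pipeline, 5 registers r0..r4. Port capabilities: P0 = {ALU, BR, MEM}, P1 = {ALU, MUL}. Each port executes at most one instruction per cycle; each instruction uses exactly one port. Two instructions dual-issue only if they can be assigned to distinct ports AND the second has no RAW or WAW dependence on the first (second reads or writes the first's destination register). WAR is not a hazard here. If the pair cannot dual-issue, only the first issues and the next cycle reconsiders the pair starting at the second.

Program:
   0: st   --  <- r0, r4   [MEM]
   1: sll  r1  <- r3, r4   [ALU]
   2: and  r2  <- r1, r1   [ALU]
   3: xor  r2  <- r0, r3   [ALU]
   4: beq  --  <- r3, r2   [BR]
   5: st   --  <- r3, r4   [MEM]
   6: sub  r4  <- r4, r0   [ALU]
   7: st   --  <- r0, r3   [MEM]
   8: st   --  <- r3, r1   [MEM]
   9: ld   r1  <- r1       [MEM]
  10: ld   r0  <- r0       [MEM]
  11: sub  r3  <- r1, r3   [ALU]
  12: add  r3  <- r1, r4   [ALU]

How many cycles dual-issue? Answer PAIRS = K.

PAIRS = 3

[0] i0+i1  st sll  -- pair
[1] i2  and  -- WAW r2
[2] i3  xor  -- RAW r2
[3] i4  beq  -- no-port BR/MEM
[4] i5+i6  st sub  -- pair
[5] i7  st  -- no-port MEM/MEM
[6] i8  st  -- no-port MEM/MEM
[7] i9  ld  -- no-port MEM/MEM
[8] i10+i11  ld sub  -- pair
[9] i12  add  -- tail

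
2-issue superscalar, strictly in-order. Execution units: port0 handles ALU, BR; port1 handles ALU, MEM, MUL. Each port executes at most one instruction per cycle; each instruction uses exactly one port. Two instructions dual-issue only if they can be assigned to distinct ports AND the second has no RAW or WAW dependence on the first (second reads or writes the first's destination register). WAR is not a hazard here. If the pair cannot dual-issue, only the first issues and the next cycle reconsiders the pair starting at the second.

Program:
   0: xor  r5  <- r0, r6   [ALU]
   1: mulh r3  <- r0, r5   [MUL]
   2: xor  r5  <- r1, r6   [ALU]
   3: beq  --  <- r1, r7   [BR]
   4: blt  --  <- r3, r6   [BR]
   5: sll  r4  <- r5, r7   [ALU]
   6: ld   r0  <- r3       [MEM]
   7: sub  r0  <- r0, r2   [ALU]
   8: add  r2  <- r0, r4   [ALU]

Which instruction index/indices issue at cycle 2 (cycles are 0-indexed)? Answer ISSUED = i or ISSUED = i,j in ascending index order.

ISSUED = 3

[0] i0  xor.ALU  -- RAW r5
[1] i1&i2  mulh.MUL/xor.ALU  -- pair
[2] i3  beq.BR  -- no-port BR/BR
[3] i4&i5  blt.BR/sll.ALU  -- pair
[4] i6  ld.MEM  -- RAW+WAW r0
[5] i7  sub.ALU  -- RAW r0
[6] i8  add.ALU  -- tail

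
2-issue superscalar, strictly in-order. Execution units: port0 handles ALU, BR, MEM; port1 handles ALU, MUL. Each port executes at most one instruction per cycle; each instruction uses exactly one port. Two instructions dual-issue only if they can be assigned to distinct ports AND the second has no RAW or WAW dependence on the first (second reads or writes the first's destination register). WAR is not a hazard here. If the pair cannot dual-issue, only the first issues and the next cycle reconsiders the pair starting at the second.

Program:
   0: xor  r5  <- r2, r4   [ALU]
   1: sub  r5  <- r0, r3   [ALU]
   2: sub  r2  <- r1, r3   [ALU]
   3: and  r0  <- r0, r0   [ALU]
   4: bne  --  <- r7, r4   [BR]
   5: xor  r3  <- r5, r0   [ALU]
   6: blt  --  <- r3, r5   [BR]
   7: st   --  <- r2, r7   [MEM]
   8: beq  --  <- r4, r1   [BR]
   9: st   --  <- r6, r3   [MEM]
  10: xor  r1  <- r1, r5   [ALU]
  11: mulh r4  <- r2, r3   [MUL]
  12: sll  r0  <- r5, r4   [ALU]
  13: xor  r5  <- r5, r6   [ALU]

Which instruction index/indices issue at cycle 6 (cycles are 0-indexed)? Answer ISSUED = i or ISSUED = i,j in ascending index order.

t=0 i0:xor ; WAW r5
t=1 i1,i2:sub/sub ; 2-wide
t=2 i3,i4:and/bne ; 2-wide
t=3 i5:xor ; RAW r3
t=4 i6:blt ; no-port BR/MEM
t=5 i7:st ; no-port MEM/BR
t=6 i8:beq ; no-port BR/MEM
t=7 i9,i10:st/xor ; 2-wide
t=8 i11:mulh ; RAW r4
t=9 i12,i13:sll/xor ; 2-wide

ISSUED = 8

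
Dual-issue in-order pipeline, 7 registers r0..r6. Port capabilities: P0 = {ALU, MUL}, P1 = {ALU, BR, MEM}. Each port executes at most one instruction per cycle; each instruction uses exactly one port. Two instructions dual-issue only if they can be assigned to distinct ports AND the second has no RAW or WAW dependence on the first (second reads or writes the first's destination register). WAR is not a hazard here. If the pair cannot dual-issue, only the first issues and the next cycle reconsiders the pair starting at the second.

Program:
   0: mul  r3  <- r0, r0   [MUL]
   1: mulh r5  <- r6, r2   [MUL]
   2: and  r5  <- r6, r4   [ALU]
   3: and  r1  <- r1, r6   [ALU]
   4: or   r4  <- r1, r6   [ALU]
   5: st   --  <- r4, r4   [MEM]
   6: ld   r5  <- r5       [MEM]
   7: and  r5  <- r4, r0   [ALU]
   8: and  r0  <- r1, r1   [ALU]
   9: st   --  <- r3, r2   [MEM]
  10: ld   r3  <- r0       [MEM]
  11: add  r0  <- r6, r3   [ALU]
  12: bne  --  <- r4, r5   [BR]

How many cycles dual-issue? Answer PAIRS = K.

  cy0 -> i0 (mul.MUL) no-port MUL/MUL
  cy1 -> i1 (mulh.MUL) WAW r5
  cy2 -> i2,i3 (and.ALU and.ALU) pair
  cy3 -> i4 (or.ALU) RAW r4
  cy4 -> i5 (st.MEM) no-port MEM/MEM
  cy5 -> i6 (ld.MEM) WAW r5
  cy6 -> i7,i8 (and.ALU and.ALU) pair
  cy7 -> i9 (st.MEM) no-port MEM/MEM
  cy8 -> i10 (ld.MEM) RAW r3
  cy9 -> i11,i12 (add.ALU bne.BR) pair

PAIRS = 3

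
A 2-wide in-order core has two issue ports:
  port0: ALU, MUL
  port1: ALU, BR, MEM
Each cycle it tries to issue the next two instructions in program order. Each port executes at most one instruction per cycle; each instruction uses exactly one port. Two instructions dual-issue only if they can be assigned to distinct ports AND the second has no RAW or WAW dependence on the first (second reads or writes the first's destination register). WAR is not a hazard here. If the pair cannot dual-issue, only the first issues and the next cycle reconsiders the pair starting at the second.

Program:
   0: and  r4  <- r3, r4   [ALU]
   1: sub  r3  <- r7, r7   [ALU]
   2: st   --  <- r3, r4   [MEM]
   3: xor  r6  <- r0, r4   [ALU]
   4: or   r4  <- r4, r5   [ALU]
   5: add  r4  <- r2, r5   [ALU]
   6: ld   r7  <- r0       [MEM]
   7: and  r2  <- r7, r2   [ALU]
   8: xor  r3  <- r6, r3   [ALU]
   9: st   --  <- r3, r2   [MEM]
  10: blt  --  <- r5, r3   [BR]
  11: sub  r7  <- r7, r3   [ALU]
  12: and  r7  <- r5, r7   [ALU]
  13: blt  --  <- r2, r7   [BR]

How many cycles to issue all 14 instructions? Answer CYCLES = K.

CYCLES = 9

  cy0 -> i0&i1 (and;sub) 2-wide
  cy1 -> i2&i3 (st;xor) 2-wide
  cy2 -> i4 (or) WAW r4
  cy3 -> i5&i6 (add;ld) 2-wide
  cy4 -> i7&i8 (and;xor) 2-wide
  cy5 -> i9 (st) no-port MEM/BR
  cy6 -> i10&i11 (blt;sub) 2-wide
  cy7 -> i12 (and) RAW r7
  cy8 -> i13 (blt) tail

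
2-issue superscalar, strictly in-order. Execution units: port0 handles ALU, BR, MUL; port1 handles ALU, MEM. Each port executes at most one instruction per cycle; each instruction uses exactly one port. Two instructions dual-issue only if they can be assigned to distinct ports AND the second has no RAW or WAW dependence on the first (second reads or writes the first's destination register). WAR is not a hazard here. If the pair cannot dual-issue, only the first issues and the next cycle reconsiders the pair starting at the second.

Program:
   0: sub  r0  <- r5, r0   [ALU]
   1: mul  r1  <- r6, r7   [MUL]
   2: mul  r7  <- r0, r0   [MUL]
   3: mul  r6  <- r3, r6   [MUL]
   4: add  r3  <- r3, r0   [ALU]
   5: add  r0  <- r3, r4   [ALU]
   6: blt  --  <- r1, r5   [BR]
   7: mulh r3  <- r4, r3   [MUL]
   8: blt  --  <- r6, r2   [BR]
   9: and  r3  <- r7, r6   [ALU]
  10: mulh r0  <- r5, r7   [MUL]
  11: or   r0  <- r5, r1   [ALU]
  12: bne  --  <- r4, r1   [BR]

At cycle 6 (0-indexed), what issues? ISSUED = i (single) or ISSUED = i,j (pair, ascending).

[0] i0+i1  sub/mul  -- 2-wide
[1] i2  mul  -- no-port MUL/MUL
[2] i3+i4  mul/add  -- 2-wide
[3] i5+i6  add/blt  -- 2-wide
[4] i7  mulh  -- no-port MUL/BR
[5] i8+i9  blt/and  -- 2-wide
[6] i10  mulh  -- WAW r0
[7] i11+i12  or/bne  -- 2-wide

ISSUED = 10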